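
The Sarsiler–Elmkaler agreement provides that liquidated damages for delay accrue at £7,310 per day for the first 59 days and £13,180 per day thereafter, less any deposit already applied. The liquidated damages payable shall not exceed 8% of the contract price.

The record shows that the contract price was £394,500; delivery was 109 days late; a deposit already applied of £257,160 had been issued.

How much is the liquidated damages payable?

First 59 days: 59 × £7,310 = £431,290
Remaining days: (109 − 59) × £13,180 = £659,000
Accrued per-day damages: £431,290 + £659,000 = £1,090,290
Less deposit already applied: £1,090,290 − £257,160 = £833,130
Cap: 8% of £394,500 = £31,560
Cap at £31,560: £833,130 exceeds the cap → £31,560

£31,560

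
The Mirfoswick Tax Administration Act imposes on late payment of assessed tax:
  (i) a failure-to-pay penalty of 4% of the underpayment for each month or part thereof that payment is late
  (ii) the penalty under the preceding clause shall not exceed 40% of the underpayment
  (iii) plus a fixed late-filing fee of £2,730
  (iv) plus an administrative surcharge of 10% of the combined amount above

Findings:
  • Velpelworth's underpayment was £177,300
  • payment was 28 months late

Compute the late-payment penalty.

£81,015

Accrued rate: 4% × 28 = 112%, capped at 40% → 40%
Failure-to-pay penalty: 40% of £177,300 = £70,920
Penalty before surcharge: £70,920 + £2,730 = £73,650
Administrative surcharge: 10% of £73,650 = £7,365
Total penalty: £73,650 + £7,365 = £81,015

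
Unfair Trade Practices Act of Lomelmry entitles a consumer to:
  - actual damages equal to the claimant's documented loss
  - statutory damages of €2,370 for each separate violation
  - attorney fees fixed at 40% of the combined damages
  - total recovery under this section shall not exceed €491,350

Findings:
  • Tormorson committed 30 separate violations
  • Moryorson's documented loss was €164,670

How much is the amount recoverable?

Statutory damages: 30 × €2,370 = €71,100
Combined damages: €164,670 + €71,100 = €235,770
Attorney fees: 40% of €235,770 = €94,308
Total before cap: €235,770 + €94,308 = €330,078
Cap at €491,350: €330,078 is within the cap, no reduction.

€330,078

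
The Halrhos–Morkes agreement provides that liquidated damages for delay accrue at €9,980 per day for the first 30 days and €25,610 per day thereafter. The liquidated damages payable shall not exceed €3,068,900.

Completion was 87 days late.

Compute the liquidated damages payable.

First 30 days: 30 × €9,980 = €299,400
Remaining days: (87 − 30) × €25,610 = €1,459,770
Accrued per-day damages: €299,400 + €1,459,770 = €1,759,170
Cap at €3,068,900: €1,759,170 is within the cap, no reduction.

€1,759,170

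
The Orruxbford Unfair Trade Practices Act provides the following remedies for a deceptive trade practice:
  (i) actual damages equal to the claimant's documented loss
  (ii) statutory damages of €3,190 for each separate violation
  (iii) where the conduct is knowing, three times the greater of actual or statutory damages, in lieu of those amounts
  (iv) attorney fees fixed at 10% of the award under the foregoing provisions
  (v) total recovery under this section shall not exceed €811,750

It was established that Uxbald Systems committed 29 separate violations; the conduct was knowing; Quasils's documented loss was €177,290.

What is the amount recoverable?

Total recovery: €585,057

Statutory damages: 29 × €3,190 = €92,510
Greater of actual damages (€177,290) or statutory damages (€92,510): €177,290
Trebled: 3 × €177,290 = €531,870
Attorney fees: 10% of €531,870 = €53,187
Total before cap: €531,870 + €53,187 = €585,057
Cap at €811,750: €585,057 is within the cap, no reduction.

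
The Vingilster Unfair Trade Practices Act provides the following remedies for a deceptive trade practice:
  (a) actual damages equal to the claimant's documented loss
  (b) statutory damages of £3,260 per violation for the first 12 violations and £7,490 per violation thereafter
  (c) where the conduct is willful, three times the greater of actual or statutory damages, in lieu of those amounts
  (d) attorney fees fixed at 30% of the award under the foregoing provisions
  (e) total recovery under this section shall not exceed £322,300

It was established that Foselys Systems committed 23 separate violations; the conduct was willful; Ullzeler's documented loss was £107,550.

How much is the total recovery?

First 12 violations: 12 × £3,260 = £39,120
Remaining violations: (23 − 12) × £7,490 = £82,390
Statutory damages: £39,120 + £82,390 = £121,510
Greater of actual damages (£107,550) or statutory damages (£121,510): £121,510
Trebled: 3 × £121,510 = £364,530
Attorney fees: 30% of £364,530 = £109,359
Total before cap: £364,530 + £109,359 = £473,889
Cap at £322,300: £473,889 exceeds the cap → £322,300

£322,300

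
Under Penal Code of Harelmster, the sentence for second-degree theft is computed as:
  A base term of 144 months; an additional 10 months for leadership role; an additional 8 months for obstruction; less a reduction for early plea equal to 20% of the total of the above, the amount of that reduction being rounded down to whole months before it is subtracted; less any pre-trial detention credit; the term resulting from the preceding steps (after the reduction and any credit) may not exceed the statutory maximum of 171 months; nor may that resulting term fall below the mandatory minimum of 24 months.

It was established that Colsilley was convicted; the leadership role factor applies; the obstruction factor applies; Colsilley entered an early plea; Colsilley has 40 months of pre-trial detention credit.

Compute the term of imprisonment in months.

Leadership role enhancement: +10 months
Obstruction enhancement: +8 months
Adjusted term: 144 months + 10 months + 8 months = 162 months
Early plea reduction: 20% of 162 months = 32 months (rounded down)
After reduction: 162 − 32 = 130 months
Less pre-trial detention credit: 130 months − 40 months = 90 months
Cap at 171 months: 90 months is within the cap, no reduction.
Minimum 24 months: 90 months meets the minimum, no increase.

90 months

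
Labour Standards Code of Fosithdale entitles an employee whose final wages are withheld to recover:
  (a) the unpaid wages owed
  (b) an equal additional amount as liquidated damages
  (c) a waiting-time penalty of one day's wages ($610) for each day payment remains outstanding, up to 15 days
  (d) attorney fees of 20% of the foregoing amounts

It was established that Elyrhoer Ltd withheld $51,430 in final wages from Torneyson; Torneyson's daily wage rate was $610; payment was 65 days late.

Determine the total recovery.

Liquidated damages (equal amount): $51,430
Penalty days: min(65, 15) = 15
Waiting-time penalty: 15 × $610 = $9,150
Subtotal: $51,430 + $51,430 + $9,150 = $112,010
Attorney fees: 20% of $112,010 = $22,402
Total award: $112,010 + $22,402 = $134,412

$134,412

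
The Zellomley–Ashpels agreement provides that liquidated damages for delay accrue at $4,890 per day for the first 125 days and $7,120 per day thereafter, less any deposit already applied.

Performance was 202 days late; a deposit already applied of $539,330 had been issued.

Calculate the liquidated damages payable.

$620,160

First 125 days: 125 × $4,890 = $611,250
Remaining days: (202 − 125) × $7,120 = $548,240
Accrued per-day damages: $611,250 + $548,240 = $1,159,490
Less deposit already applied: $1,159,490 − $539,330 = $620,160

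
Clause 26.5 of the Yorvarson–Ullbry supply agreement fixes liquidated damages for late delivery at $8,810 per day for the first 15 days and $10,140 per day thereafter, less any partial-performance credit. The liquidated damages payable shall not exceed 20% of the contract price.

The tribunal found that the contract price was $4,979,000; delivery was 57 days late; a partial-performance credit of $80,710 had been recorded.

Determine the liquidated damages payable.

Liquidated damages: $477,320

First 15 days: 15 × $8,810 = $132,150
Remaining days: (57 − 15) × $10,140 = $425,880
Accrued per-day damages: $132,150 + $425,880 = $558,030
Less partial-performance credit: $558,030 − $80,710 = $477,320
Cap: 20% of $4,979,000 = $995,800
Cap at $995,800: $477,320 is within the cap, no reduction.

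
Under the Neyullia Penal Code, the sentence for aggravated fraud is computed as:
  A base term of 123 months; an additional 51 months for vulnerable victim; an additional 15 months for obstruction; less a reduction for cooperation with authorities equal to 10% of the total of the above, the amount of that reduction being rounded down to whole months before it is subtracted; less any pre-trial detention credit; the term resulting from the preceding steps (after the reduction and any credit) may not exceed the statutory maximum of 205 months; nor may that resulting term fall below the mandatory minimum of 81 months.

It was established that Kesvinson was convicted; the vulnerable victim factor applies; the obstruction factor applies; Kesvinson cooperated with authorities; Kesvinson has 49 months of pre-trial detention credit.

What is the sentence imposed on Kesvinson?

Vulnerable victim enhancement: +51 months
Obstruction enhancement: +15 months
Adjusted term: 123 months + 51 months + 15 months = 189 months
Cooperation with authorities reduction: 10% of 189 months = 18 months (rounded down)
After reduction: 189 − 18 = 171 months
Less pre-trial detention credit: 171 months − 49 months = 122 months
Cap at 205 months: 122 months is within the cap, no reduction.
Minimum 81 months: 122 months meets the minimum, no increase.

122 months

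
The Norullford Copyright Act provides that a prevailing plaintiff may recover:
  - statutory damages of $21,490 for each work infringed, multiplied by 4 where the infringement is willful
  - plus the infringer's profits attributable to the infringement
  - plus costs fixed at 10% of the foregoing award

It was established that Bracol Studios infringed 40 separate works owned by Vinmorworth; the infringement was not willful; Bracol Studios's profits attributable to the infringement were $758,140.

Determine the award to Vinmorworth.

Statutory damages: 40 × $21,490 = $859,600
Infringement not willful: no ×4 enhancement.
Combined award: $859,600 + $758,140 = $1,617,740
Costs: 10% of $1,617,740 = $161,774
Award plus costs: $1,617,740 + $161,774 = $1,779,514

$1,779,514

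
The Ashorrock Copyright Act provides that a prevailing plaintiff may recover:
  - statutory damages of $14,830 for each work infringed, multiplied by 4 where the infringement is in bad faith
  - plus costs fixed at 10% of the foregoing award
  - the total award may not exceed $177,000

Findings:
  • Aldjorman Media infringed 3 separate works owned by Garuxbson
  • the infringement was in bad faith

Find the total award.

$177,000

Statutory damages: 3 × $14,830 = $44,490
Multiplied by 4: 4 × $44,490 = $177,960
Costs: 10% of $177,960 = $17,796
Award plus costs: $177,960 + $17,796 = $195,756
Cap at $177,000: $195,756 exceeds the cap → $177,000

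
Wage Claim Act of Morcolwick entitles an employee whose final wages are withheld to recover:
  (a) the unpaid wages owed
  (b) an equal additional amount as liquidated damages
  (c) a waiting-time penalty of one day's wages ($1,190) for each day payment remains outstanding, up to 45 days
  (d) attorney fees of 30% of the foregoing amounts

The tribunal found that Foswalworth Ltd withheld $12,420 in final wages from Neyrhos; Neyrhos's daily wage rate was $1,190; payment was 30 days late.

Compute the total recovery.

$78,702

Liquidated damages (equal amount): $12,420
Penalty days: min(30, 45) = 30
Waiting-time penalty: 30 × $1,190 = $35,700
Subtotal: $12,420 + $12,420 + $35,700 = $60,540
Attorney fees: 30% of $60,540 = $18,162
Total award: $60,540 + $18,162 = $78,702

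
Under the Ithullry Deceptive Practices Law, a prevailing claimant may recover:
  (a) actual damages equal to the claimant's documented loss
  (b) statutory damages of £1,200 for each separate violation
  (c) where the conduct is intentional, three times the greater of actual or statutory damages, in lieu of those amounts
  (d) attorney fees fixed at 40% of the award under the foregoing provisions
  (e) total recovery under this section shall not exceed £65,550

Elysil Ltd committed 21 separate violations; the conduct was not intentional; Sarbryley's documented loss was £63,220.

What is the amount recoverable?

Statutory damages: 21 × £1,200 = £25,200
Conduct not intentional: the in-lieu enhancement does not apply.
Actual plus statutory damages: £63,220 + £25,200 = £88,420
Attorney fees: 40% of £88,420 = £35,368
Total before cap: £88,420 + £35,368 = £123,788
Cap at £65,550: £123,788 exceeds the cap → £65,550

Total recovery: £65,550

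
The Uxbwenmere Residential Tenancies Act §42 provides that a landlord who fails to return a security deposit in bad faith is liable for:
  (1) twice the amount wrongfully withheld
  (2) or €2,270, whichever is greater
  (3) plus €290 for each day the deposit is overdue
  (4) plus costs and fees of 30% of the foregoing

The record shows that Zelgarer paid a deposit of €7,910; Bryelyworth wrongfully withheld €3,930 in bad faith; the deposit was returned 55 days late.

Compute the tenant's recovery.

Doubled: 2 × €3,930 = €7,860
Minimum €2,270: €7,860 meets the minimum, no increase.
Late-return penalty: 55 × €290 = €15,950
Damages plus late penalty: €7,860 + €15,950 = €23,810
Costs and fees: 30% of €23,810 = €7,143
Total recovery: €23,810 + €7,143 = €30,953

€30,953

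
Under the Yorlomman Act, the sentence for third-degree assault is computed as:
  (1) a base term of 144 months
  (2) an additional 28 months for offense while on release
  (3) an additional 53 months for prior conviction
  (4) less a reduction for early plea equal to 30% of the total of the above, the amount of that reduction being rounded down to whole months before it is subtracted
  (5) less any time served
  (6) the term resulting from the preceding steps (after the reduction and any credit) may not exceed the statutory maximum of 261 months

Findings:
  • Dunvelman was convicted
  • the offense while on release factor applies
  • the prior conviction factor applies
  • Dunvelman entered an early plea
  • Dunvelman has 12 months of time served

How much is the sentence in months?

Offense while on release enhancement: +28 months
Prior conviction enhancement: +53 months
Adjusted term: 144 months + 28 months + 53 months = 225 months
Early plea reduction: 30% of 225 months = 67 months (rounded down)
After reduction: 225 − 67 = 158 months
Less time served: 158 months − 12 months = 146 months
Cap at 261 months: 146 months is within the cap, no reduction.

146 months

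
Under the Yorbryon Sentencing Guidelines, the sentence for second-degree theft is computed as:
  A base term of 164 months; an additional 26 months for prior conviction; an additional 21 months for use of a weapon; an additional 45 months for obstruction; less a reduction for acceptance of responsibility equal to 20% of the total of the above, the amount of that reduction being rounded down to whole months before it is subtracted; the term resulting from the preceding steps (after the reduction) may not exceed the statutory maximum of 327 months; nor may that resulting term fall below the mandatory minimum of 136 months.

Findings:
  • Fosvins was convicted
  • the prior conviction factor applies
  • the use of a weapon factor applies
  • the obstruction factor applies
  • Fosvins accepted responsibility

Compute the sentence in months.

205 months

Prior conviction enhancement: +26 months
Use of a weapon enhancement: +21 months
Obstruction enhancement: +45 months
Adjusted term: 164 months + 26 months + 21 months + 45 months = 256 months
Acceptance of responsibility reduction: 20% of 256 months = 51 months (rounded down)
After reduction: 256 − 51 = 205 months
Cap at 327 months: 205 months is within the cap, no reduction.
Minimum 136 months: 205 months meets the minimum, no increase.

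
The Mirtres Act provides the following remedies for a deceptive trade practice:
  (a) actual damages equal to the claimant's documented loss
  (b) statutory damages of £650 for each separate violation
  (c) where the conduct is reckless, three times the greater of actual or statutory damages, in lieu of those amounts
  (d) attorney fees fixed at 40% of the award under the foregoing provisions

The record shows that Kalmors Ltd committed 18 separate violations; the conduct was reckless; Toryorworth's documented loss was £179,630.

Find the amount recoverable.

Statutory damages: 18 × £650 = £11,700
Greater of actual damages (£179,630) or statutory damages (£11,700): £179,630
Trebled: 3 × £179,630 = £538,890
Attorney fees: 40% of £538,890 = £215,556
Total recovery: £538,890 + £215,556 = £754,446

£754,446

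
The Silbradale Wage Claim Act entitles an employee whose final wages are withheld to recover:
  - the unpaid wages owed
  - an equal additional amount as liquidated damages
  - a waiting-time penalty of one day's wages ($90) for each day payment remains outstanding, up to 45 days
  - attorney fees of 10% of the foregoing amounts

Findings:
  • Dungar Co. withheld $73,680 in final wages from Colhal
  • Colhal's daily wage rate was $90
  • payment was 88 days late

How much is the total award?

Liquidated damages (equal amount): $73,680
Penalty days: min(88, 45) = 45
Waiting-time penalty: 45 × $90 = $4,050
Subtotal: $73,680 + $73,680 + $4,050 = $151,410
Attorney fees: 10% of $151,410 = $15,141
Total award: $151,410 + $15,141 = $166,551

$166,551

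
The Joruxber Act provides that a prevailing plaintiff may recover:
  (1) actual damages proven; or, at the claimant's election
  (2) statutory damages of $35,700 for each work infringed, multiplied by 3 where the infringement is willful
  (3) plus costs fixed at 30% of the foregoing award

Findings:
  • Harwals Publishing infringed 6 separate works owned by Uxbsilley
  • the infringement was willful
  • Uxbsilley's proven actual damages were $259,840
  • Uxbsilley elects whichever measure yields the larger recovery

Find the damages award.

$835,380

Statutory damages: 6 × $35,700 = $214,200
Trebled: 3 × $214,200 = $642,600
Greater of actual damages ($259,840) or enhanced statutory damages ($642,600): $642,600
Costs: 30% of $642,600 = $192,780
Award plus costs: $642,600 + $192,780 = $835,380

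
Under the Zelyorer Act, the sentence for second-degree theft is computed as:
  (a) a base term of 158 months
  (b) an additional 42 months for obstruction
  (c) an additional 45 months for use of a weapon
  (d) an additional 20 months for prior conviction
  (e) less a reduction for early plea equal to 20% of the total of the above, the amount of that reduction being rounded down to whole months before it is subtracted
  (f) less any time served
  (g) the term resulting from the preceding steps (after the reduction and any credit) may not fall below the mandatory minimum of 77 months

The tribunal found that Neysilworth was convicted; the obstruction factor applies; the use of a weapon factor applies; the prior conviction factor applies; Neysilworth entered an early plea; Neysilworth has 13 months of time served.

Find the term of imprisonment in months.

Obstruction enhancement: +42 months
Use of a weapon enhancement: +45 months
Prior conviction enhancement: +20 months
Adjusted term: 158 months + 42 months + 45 months + 20 months = 265 months
Early plea reduction: 20% of 265 months = 53 months (rounded down)
After reduction: 265 − 53 = 212 months
Less time served: 212 months − 13 months = 199 months
Minimum 77 months: 199 months meets the minimum, no increase.

199 months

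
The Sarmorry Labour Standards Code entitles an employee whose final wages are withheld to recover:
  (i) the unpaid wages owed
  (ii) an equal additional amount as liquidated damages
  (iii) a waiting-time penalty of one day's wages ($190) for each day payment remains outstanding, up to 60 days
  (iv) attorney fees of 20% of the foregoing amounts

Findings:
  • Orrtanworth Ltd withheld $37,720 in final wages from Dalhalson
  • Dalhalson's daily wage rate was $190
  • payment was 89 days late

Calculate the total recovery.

Liquidated damages (equal amount): $37,720
Penalty days: min(89, 60) = 60
Waiting-time penalty: 60 × $190 = $11,400
Subtotal: $37,720 + $37,720 + $11,400 = $86,840
Attorney fees: 20% of $86,840 = $17,368
Total award: $86,840 + $17,368 = $104,208

$104,208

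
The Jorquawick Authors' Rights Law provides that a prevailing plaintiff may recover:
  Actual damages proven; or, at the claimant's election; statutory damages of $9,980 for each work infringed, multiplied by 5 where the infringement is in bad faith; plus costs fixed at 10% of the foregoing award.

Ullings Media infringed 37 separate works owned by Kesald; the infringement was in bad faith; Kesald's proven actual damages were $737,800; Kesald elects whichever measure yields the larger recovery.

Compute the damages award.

Statutory damages: 37 × $9,980 = $369,260
Multiplied by 5: 5 × $369,260 = $1,846,300
Greater of actual damages ($737,800) or enhanced statutory damages ($1,846,300): $1,846,300
Costs: 10% of $1,846,300 = $184,630
Award plus costs: $1,846,300 + $184,630 = $2,030,930

Award: $2,030,930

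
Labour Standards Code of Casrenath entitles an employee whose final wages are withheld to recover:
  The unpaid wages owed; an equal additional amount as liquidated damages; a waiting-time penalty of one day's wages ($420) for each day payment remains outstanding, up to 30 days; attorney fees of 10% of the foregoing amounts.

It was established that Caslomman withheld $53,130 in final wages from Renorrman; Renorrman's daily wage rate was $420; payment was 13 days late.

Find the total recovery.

$122,892

Liquidated damages (equal amount): $53,130
Penalty days: min(13, 30) = 13
Waiting-time penalty: 13 × $420 = $5,460
Subtotal: $53,130 + $53,130 + $5,460 = $111,720
Attorney fees: 10% of $111,720 = $11,172
Total award: $111,720 + $11,172 = $122,892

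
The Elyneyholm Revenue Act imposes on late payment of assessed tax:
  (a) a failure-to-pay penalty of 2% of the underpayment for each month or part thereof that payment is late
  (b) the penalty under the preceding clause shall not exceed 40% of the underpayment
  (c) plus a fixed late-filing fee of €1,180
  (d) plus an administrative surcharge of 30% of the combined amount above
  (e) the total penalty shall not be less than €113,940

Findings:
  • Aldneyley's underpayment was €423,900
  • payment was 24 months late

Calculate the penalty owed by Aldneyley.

€221,962

Accrued rate: 2% × 24 = 48%, capped at 40% → 40%
Failure-to-pay penalty: 40% of €423,900 = €169,560
Penalty before surcharge: €169,560 + €1,180 = €170,740
Administrative surcharge: 30% of €170,740 = €51,222
Total penalty: €170,740 + €51,222 = €221,962
Minimum €113,940: €221,962 meets the minimum, no increase.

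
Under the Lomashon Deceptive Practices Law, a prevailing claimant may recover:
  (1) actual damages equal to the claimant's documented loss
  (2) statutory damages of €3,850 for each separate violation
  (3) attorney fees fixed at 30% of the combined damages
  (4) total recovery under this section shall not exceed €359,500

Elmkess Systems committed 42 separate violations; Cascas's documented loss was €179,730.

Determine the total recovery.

Total recovery: €359,500

Statutory damages: 42 × €3,850 = €161,700
Combined damages: €179,730 + €161,700 = €341,430
Attorney fees: 30% of €341,430 = €102,429
Total before cap: €341,430 + €102,429 = €443,859
Cap at €359,500: €443,859 exceeds the cap → €359,500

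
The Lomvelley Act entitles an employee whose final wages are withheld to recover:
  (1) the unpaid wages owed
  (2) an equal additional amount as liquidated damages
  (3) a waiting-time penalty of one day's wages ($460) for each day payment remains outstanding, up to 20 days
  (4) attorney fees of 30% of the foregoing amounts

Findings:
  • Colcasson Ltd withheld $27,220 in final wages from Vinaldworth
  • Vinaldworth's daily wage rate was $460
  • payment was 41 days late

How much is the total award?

$82,732

Liquidated damages (equal amount): $27,220
Penalty days: min(41, 20) = 20
Waiting-time penalty: 20 × $460 = $9,200
Subtotal: $27,220 + $27,220 + $9,200 = $63,640
Attorney fees: 30% of $63,640 = $19,092
Total award: $63,640 + $19,092 = $82,732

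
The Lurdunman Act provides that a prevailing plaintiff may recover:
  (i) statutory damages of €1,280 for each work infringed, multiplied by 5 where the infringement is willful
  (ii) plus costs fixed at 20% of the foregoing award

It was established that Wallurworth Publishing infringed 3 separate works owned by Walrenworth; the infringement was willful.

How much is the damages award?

€23,040

Statutory damages: 3 × €1,280 = €3,840
Multiplied by 5: 5 × €3,840 = €19,200
Costs: 20% of €19,200 = €3,840
Award plus costs: €19,200 + €3,840 = €23,040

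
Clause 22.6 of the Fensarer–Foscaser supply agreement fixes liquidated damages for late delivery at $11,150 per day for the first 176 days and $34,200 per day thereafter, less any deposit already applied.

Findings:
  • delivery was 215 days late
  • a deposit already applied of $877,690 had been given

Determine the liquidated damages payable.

First 176 days: 176 × $11,150 = $1,962,400
Remaining days: (215 − 176) × $34,200 = $1,333,800
Accrued per-day damages: $1,962,400 + $1,333,800 = $3,296,200
Less deposit already applied: $3,296,200 − $877,690 = $2,418,510

$2,418,510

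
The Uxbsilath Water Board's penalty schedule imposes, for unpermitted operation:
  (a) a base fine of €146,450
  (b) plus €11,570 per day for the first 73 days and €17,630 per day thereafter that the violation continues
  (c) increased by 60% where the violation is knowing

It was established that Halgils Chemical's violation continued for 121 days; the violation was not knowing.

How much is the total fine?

€1,837,300

First 73 days: 73 × €11,570 = €844,610
Remaining days: (121 − 73) × €17,630 = €846,240
Per-day component: €844,610 + €846,240 = €1,690,850
Base plus per-day: €146,450 + €1,690,850 = €1,837,300
The violation was not knowing: no 60% increase.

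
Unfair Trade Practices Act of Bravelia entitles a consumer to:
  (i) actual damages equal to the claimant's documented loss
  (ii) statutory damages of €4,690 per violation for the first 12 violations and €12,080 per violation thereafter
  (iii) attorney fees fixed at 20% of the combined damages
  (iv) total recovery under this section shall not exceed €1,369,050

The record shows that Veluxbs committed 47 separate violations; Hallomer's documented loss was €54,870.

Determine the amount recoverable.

First 12 violations: 12 × €4,690 = €56,280
Remaining violations: (47 − 12) × €12,080 = €422,800
Statutory damages: €56,280 + €422,800 = €479,080
Combined damages: €54,870 + €479,080 = €533,950
Attorney fees: 20% of €533,950 = €106,790
Total before cap: €533,950 + €106,790 = €640,740
Cap at €1,369,050: €640,740 is within the cap, no reduction.

€640,740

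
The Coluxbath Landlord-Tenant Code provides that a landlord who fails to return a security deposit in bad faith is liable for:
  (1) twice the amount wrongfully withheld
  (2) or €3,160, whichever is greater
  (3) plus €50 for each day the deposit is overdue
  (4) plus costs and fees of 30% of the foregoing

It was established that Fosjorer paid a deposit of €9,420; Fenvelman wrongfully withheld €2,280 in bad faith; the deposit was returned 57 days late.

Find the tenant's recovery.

€9,633

Doubled: 2 × €2,280 = €4,560
Minimum €3,160: €4,560 meets the minimum, no increase.
Late-return penalty: 57 × €50 = €2,850
Damages plus late penalty: €4,560 + €2,850 = €7,410
Costs and fees: 30% of €7,410 = €2,223
Total recovery: €7,410 + €2,223 = €9,633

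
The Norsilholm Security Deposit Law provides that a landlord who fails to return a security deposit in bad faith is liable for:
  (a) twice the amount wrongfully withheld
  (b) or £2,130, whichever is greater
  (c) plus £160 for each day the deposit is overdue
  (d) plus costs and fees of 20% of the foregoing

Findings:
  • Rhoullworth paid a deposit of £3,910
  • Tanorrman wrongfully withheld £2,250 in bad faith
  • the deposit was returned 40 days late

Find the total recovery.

£13,080

Doubled: 2 × £2,250 = £4,500
Minimum £2,130: £4,500 meets the minimum, no increase.
Late-return penalty: 40 × £160 = £6,400
Damages plus late penalty: £4,500 + £6,400 = £10,900
Costs and fees: 20% of £10,900 = £2,180
Total recovery: £10,900 + £2,180 = £13,080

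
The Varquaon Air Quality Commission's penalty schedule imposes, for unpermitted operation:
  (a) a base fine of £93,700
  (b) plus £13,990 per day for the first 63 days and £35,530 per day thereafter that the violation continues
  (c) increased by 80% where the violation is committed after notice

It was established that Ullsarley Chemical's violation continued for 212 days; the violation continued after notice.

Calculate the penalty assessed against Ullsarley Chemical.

First 63 days: 63 × £13,990 = £881,370
Remaining days: (212 − 63) × £35,530 = £5,293,970
Per-day component: £881,370 + £5,293,970 = £6,175,340
Base plus per-day: £93,700 + £6,175,340 = £6,269,040
Enhancement: 80% of £6,269,040 = £5,015,232
Enhanced fine: £6,269,040 + £5,015,232 = £11,284,272

Civil penalty: £11,284,272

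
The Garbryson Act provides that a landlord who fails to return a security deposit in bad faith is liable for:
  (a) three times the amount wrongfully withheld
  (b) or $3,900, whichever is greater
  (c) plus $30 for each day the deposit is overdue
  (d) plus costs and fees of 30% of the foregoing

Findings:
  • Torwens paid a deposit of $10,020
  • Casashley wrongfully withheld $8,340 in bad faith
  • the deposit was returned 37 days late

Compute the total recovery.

Trebled: 3 × $8,340 = $25,020
Minimum $3,900: $25,020 meets the minimum, no increase.
Late-return penalty: 37 × $30 = $1,110
Damages plus late penalty: $25,020 + $1,110 = $26,130
Costs and fees: 30% of $26,130 = $7,839
Total recovery: $26,130 + $7,839 = $33,969

Recovery: $33,969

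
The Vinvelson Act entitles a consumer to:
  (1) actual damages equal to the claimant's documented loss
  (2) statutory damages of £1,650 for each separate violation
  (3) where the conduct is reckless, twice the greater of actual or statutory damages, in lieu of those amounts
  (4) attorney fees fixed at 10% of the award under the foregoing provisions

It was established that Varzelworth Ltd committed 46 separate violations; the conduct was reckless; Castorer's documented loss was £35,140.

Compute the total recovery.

Statutory damages: 46 × £1,650 = £75,900
Greater of actual damages (£35,140) or statutory damages (£75,900): £75,900
Doubled: 2 × £75,900 = £151,800
Attorney fees: 10% of £151,800 = £15,180
Total recovery: £151,800 + £15,180 = £166,980

£166,980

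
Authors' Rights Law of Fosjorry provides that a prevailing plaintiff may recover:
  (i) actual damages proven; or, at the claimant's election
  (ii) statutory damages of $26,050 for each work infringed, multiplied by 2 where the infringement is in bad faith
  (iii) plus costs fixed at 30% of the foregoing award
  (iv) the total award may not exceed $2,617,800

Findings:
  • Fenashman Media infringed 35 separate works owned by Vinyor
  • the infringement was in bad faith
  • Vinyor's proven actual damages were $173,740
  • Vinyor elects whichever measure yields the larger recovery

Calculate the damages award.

Statutory damages: 35 × $26,050 = $911,750
Doubled: 2 × $911,750 = $1,823,500
Greater of actual damages ($173,740) or enhanced statutory damages ($1,823,500): $1,823,500
Costs: 30% of $1,823,500 = $547,050
Award plus costs: $1,823,500 + $547,050 = $2,370,550
Cap at $2,617,800: $2,370,550 is within the cap, no reduction.

$2,370,550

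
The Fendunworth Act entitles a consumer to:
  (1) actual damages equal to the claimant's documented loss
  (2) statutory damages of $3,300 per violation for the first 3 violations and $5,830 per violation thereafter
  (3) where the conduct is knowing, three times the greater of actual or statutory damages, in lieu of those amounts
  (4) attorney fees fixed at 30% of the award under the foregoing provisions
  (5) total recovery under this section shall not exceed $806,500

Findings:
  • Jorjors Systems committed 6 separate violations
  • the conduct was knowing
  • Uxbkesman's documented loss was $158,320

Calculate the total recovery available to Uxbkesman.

$617,448

First 3 violations: 3 × $3,300 = $9,900
Remaining violations: (6 − 3) × $5,830 = $17,490
Statutory damages: $9,900 + $17,490 = $27,390
Greater of actual damages ($158,320) or statutory damages ($27,390): $158,320
Trebled: 3 × $158,320 = $474,960
Attorney fees: 30% of $474,960 = $142,488
Total before cap: $474,960 + $142,488 = $617,448
Cap at $806,500: $617,448 is within the cap, no reduction.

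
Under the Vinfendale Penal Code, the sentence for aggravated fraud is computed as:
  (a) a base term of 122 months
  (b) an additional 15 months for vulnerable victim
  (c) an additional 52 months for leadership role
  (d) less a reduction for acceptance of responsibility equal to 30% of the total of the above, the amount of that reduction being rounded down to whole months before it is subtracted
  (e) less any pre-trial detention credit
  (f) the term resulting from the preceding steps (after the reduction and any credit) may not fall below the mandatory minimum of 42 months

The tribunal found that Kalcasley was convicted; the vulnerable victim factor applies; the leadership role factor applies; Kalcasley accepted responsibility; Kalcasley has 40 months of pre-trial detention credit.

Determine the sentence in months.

Vulnerable victim enhancement: +15 months
Leadership role enhancement: +52 months
Adjusted term: 122 months + 15 months + 52 months = 189 months
Acceptance of responsibility reduction: 30% of 189 months = 56 months (rounded down)
After reduction: 189 − 56 = 133 months
Less pre-trial detention credit: 133 months − 40 months = 93 months
Minimum 42 months: 93 months meets the minimum, no increase.

93 months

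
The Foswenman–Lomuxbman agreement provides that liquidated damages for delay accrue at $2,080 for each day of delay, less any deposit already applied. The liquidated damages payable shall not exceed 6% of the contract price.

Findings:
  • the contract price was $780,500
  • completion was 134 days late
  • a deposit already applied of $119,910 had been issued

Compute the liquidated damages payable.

Per-day damages: 134 × $2,080 = $278,720
Less deposit already applied: $278,720 − $119,910 = $158,810
Cap: 6% of $780,500 = $46,830
Cap at $46,830: $158,810 exceeds the cap → $46,830

$46,830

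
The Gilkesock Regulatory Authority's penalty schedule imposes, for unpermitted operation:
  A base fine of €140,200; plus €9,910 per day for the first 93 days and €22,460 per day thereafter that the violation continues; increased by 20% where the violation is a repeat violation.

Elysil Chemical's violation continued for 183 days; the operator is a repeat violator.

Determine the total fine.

€3,699,876

First 93 days: 93 × €9,910 = €921,630
Remaining days: (183 − 93) × €22,460 = €2,021,400
Per-day component: €921,630 + €2,021,400 = €2,943,030
Base plus per-day: €140,200 + €2,943,030 = €3,083,230
Enhancement: 20% of €3,083,230 = €616,646
Enhanced fine: €3,083,230 + €616,646 = €3,699,876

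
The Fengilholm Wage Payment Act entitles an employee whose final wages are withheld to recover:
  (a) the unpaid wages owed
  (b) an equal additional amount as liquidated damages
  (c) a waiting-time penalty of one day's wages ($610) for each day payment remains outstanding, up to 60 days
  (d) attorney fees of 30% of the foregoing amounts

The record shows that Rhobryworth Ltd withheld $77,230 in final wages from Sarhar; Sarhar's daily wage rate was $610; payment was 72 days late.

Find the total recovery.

Liquidated damages (equal amount): $77,230
Penalty days: min(72, 60) = 60
Waiting-time penalty: 60 × $610 = $36,600
Subtotal: $77,230 + $77,230 + $36,600 = $191,060
Attorney fees: 30% of $191,060 = $57,318
Total award: $191,060 + $57,318 = $248,378

$248,378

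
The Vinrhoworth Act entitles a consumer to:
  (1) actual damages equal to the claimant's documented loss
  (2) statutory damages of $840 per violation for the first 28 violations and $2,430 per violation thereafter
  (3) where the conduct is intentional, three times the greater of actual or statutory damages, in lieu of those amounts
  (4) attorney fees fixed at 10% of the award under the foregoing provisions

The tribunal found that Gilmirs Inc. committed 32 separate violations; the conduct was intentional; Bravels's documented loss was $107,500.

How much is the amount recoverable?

Total recovery: $354,750

First 28 violations: 28 × $840 = $23,520
Remaining violations: (32 − 28) × $2,430 = $9,720
Statutory damages: $23,520 + $9,720 = $33,240
Greater of actual damages ($107,500) or statutory damages ($33,240): $107,500
Trebled: 3 × $107,500 = $322,500
Attorney fees: 10% of $322,500 = $32,250
Total recovery: $322,500 + $32,250 = $354,750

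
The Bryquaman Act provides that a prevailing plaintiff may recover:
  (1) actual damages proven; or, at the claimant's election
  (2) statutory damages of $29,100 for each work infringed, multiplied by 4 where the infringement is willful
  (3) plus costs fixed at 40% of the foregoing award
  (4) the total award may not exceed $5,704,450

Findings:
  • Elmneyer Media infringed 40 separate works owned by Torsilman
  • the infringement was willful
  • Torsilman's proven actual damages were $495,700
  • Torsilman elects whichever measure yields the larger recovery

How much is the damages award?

Award: $5,704,450

Statutory damages: 40 × $29,100 = $1,164,000
Multiplied by 4: 4 × $1,164,000 = $4,656,000
Greater of actual damages ($495,700) or enhanced statutory damages ($4,656,000): $4,656,000
Costs: 40% of $4,656,000 = $1,862,400
Award plus costs: $4,656,000 + $1,862,400 = $6,518,400
Cap at $5,704,450: $6,518,400 exceeds the cap → $5,704,450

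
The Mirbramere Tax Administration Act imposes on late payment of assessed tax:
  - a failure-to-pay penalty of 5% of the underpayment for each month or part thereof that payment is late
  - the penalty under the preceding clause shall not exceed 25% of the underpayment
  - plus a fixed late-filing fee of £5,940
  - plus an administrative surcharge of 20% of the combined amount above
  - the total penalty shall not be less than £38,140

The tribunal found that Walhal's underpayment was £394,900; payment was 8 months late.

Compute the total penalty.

Accrued rate: 5% × 8 = 40%, capped at 25% → 25%
Failure-to-pay penalty: 25% of £394,900 = £98,725
Penalty before surcharge: £98,725 + £5,940 = £104,665
Administrative surcharge: 20% of £104,665 = £20,933
Total penalty: £104,665 + £20,933 = £125,598
Minimum £38,140: £125,598 meets the minimum, no increase.

Penalty: £125,598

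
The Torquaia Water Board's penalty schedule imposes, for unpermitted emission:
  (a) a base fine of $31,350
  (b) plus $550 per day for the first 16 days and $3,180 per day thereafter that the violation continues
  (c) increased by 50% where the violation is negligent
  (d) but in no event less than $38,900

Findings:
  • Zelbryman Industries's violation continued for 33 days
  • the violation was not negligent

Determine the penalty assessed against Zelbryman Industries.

First 16 days: 16 × $550 = $8,800
Remaining days: (33 − 16) × $3,180 = $54,060
Per-day component: $8,800 + $54,060 = $62,860
Base plus per-day: $31,350 + $62,860 = $94,210
The violation was not negligent: no 50% increase.
Minimum $38,900: $94,210 meets the minimum, no increase.

$94,210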